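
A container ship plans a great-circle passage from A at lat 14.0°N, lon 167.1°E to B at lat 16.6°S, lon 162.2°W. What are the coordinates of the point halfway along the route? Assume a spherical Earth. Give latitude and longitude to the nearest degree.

≈ lat 1°S, lon 178°W

Write both endpoints as unit vectors p₁, p₂ with components (cos φ cos λ, cos φ sin λ, sin φ).
The central angle between the endpoints is δ = arccos(p₁·p₂) ≈ 0.752 rad (43.1°).
Interpolate at f = 1/2 with slerp weights a = sin((1−f)δ)/sin δ ≈ 0.538, b = sin(fδ)/sin δ ≈ 0.538.
p = a·p₁ + b·p₂ ≈ (-0.999, -0.041, -0.024); φ = arcsin(p_z) ≈ -1.35°, λ = atan2(p_y, p_x) ≈ -177.65°.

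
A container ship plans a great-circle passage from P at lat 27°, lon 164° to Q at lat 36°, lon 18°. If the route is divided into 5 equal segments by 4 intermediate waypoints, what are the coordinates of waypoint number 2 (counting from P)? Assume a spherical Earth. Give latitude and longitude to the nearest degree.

Convert each endpoint to a unit vector on the sphere (x = cos φ cos λ, y = cos φ sin λ, z = sin φ).
The central angle between the endpoints is δ = arccos(p₁·p₂) ≈ 1.908 rad (109.3°).
Interpolate at f = 2/5 with slerp weights a = sin((1−f)δ)/sin δ ≈ 0.965, b = sin(fδ)/sin δ ≈ 0.732.
p = a·p₁ + b·p₂ ≈ (-0.263, 0.420, 0.869); φ = arcsin(p_z) ≈ 60.29°, λ = atan2(p_y, p_x) ≈ 122.04°.

≈ lat 60°, lon 122°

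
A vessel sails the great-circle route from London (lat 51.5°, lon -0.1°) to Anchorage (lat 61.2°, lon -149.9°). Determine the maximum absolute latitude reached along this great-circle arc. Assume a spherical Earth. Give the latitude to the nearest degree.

The great circle lies in the plane with unit normal n̂ = (p₁ × p₂)/|p₁ × p₂|.
Here n̂_z ≈ -0.167; the vertex latitude is φ_max = arccos|n̂_z| ≈ 80.4°.
Check via Clairaut: cos φ_max = |cos φ₁| · sin C = cos(51.5°)·sin(15.5°) ≈ 0.167, again giving ≈ 80.4°.

≈ 80°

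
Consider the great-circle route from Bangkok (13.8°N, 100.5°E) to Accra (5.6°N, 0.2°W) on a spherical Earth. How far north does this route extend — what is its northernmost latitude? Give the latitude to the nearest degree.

≈ 16°N

The great circle lies in the plane with unit normal n̂ = (p₁ × p₂)/|p₁ × p₂|.
Here n̂_z ≈ -0.961; the vertex latitude is φ_max = arccos|n̂_z| ≈ 16.0°.
Check via Clairaut: cos φ_max = |cos φ₁| · sin C = cos(13.8°)·sin(81.9°) ≈ 0.961, again giving ≈ 16.0°.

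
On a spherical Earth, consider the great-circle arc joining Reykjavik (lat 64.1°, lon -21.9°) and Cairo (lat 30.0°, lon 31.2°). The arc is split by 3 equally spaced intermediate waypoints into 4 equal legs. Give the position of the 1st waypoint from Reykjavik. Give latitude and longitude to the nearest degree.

Convert each endpoint to a unit vector on the sphere (x = cos φ cos λ, y = cos φ sin λ, z = sin φ).
The central angle between the endpoints is δ = arccos(p₁·p₂) ≈ 0.827 rad (47.4°).
Interpolate at f = 1/4 with slerp weights a = sin((1−f)δ)/sin δ ≈ 0.790, b = sin(fδ)/sin δ ≈ 0.279.
p = a·p₁ + b·p₂ ≈ (0.527, -0.004, 0.850); φ = arcsin(p_z) ≈ 58.21°, λ = atan2(p_y, p_x) ≈ -0.38°.

≈ lat 58°, lon 0°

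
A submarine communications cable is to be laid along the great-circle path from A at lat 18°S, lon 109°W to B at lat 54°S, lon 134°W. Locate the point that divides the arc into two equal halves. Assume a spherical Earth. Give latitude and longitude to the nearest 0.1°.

Write both endpoints as unit vectors p₁, p₂ with components (cos φ cos λ, cos φ sin λ, sin φ).
The central angle between the endpoints is δ = arccos(p₁·p₂) ≈ 0.713 rad (40.8°).
Interpolate at f = 1/2 with slerp weights a = sin((1−f)δ)/sin δ ≈ 0.534, b = sin(fδ)/sin δ ≈ 0.534.
p = a·p₁ + b·p₂ ≈ (-0.383, -0.705, -0.596); φ = arcsin(p_z) ≈ -36.62°, λ = atan2(p_y, p_x) ≈ -118.50°.

≈ lat 36.6°S, lon 118.5°W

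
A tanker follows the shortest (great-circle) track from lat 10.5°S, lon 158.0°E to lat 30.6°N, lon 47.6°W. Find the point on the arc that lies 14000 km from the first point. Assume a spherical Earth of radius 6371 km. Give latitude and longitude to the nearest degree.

From cos δ = sin φ₁ sin φ₂ + cos φ₁ cos φ₂ cos Δλ, the central angle is δ ≈ 2.598 rad (148.9°). The total great-circle distance is δ·R ≈ 2.598 × 6371 ≈ 16554 km, so the target fraction is f = 14000/16554 ≈ 0.846.
Interpolate at f ≈ 0.846 with slerp weights a = sin((1−f)δ)/sin δ ≈ 0.755, b = sin(fδ)/sin δ ≈ 1.567.
p = a·p₁ + b·p₂ ≈ (0.221, -0.718, 0.660); φ = arcsin(p_z) ≈ 41.30°, λ = atan2(p_y, p_x) ≈ -72.87°.

≈ lat 41°N, lon 73°W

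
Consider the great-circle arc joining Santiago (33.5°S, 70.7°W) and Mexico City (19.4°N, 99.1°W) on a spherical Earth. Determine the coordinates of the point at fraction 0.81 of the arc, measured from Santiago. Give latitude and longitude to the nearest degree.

≈ (9°N, 94°W)

The haversine formula gives a central angle δ ≈ 1.037 rad (59.4°) between the endpoints.
Interpolate at f = 0.81 with slerp weights a = sin((1−f)δ)/sin δ ≈ 0.227, b = sin(fδ)/sin δ ≈ 0.865.
p = a·p₁ + b·p₂ ≈ (-0.066, -0.985, 0.162); φ = arcsin(p_z) ≈ 9.31°, λ = atan2(p_y, p_x) ≈ -93.86°.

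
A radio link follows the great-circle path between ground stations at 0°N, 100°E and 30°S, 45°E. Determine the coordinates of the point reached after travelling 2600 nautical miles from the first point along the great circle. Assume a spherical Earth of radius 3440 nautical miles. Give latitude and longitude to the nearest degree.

≈ 23°S, 62°E

From cos δ = sin φ₁ sin φ₂ + cos φ₁ cos φ₂ cos Δλ, the central angle is δ ≈ 1.051 rad (60.2°). The total great-circle distance is δ·R ≈ 1.051 × 3440 ≈ 3615 nmi, so the target fraction is f = 2600/3615 ≈ 0.719.
Interpolate at f ≈ 0.719 with slerp weights a = sin((1−f)δ)/sin δ ≈ 0.335, b = sin(fδ)/sin δ ≈ 0.790.
p = a·p₁ + b·p₂ ≈ (0.426, 0.814, -0.395); φ = arcsin(p_z) ≈ -23.27°, λ = atan2(p_y, p_x) ≈ 62.39°.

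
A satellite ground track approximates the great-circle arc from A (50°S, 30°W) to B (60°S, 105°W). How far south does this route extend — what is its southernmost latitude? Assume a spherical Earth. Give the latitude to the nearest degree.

The great circle lies in the plane with unit normal n̂ = (p₁ × p₂)/|p₁ × p₂|.
Here n̂_z ≈ -0.467; the vertex latitude is φ_max = arccos|n̂_z| ≈ 62.2°.
Check via Clairaut: cos φ_max = |cos φ₁| · sin C = cos(50.0°)·sin(133.5°) ≈ 0.467, again giving ≈ 62.2°.

≈ 62°S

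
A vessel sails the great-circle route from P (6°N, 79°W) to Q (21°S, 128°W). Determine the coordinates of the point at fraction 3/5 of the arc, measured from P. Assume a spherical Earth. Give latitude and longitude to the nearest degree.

≈ (11°S, 108°W)

Write both endpoints as unit vectors p₁, p₂ with components (cos φ cos λ, cos φ sin λ, sin φ).
The central angle between the endpoints is δ = arccos(p₁·p₂) ≈ 0.962 rad (55.1°).
Interpolate at f = 3/5 with slerp weights a = sin((1−f)δ)/sin δ ≈ 0.458, b = sin(fδ)/sin δ ≈ 0.665.
p = a·p₁ + b·p₂ ≈ (-0.296, -0.936, -0.191); φ = arcsin(p_z) ≈ -10.99°, λ = atan2(p_y, p_x) ≈ -107.52°.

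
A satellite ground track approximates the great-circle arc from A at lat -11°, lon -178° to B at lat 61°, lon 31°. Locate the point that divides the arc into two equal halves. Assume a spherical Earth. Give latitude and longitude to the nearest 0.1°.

Convert each endpoint to a unit vector on the sphere (x = cos φ cos λ, y = cos φ sin λ, z = sin φ).
The central angle between the endpoints is δ = arccos(p₁·p₂) ≈ 2.193 rad (125.7°).
Interpolate at f = 1/2 with slerp weights a = sin((1−f)δ)/sin δ ≈ 1.095, b = sin(fδ)/sin δ ≈ 1.095.
p = a·p₁ + b·p₂ ≈ (-0.619, 0.236, 0.749); φ = arcsin(p_z) ≈ 48.49°, λ = atan2(p_y, p_x) ≈ 159.14°.

≈ lat 48.5°, lon 159.1°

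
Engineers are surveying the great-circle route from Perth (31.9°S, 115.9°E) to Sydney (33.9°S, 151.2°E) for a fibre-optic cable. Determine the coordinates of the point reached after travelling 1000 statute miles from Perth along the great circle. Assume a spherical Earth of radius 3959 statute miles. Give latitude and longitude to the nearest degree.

≈ 34°S, 133°E

Write both endpoints as unit vectors p₁, p₂ with components (cos φ cos λ, cos φ sin λ, sin φ).
The central angle between the endpoints is δ = arccos(p₁·p₂) ≈ 0.516 rad (29.6°). The total great-circle distance is δ·R ≈ 0.516 × 3959 ≈ 2043 mi, so the target fraction is f = 1000/2043 ≈ 0.490.
Interpolate at f ≈ 0.490 with slerp weights a = sin((1−f)δ)/sin δ ≈ 0.528, b = sin(fδ)/sin δ ≈ 0.507.
p = a·p₁ + b·p₂ ≈ (-0.564, 0.606, -0.561); φ = arcsin(p_z) ≈ -34.15°, λ = atan2(p_y, p_x) ≈ 132.97°.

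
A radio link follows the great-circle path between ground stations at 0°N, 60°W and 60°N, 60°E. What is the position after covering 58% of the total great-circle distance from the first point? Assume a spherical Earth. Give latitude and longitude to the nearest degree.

≈ 51°N, 22°W

Convert each endpoint to a unit vector on the sphere (x = cos φ cos λ, y = cos φ sin λ, z = sin φ).
The central angle between the endpoints is δ = arccos(p₁·p₂) ≈ 1.823 rad (104.5°).
Interpolate at f = 0.58 with slerp weights a = sin((1−f)δ)/sin δ ≈ 0.716, b = sin(fδ)/sin δ ≈ 0.900.
p = a·p₁ + b·p₂ ≈ (0.583, -0.230, 0.779); φ = arcsin(p_z) ≈ 51.19°, λ = atan2(p_y, p_x) ≈ -21.57°.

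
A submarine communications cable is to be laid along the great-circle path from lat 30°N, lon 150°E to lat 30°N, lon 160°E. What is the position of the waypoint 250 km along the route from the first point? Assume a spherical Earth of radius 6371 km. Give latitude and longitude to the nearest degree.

≈ lat 30°N, lon 153°E

Convert each endpoint to a unit vector on the sphere (x = cos φ cos λ, y = cos φ sin λ, z = sin φ).
The central angle between the endpoints is δ = arccos(p₁·p₂) ≈ 0.151 rad (8.7°). The total great-circle distance is δ·R ≈ 0.151 × 6371 ≈ 963 km, so the target fraction is f = 250/963 ≈ 0.260.
Interpolate at f ≈ 0.260 with slerp weights a = sin((1−f)δ)/sin δ ≈ 0.742, b = sin(fδ)/sin δ ≈ 0.261.
p = a·p₁ + b·p₂ ≈ (-0.768, 0.398, 0.501); φ = arcsin(p_z) ≈ 30.07°, λ = atan2(p_y, p_x) ≈ 152.60°.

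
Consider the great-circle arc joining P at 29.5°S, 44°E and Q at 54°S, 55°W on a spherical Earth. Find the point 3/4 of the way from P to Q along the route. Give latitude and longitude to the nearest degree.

From cos δ = sin φ₁ sin φ₂ + cos φ₁ cos φ₂ cos Δλ, the central angle is δ ≈ 1.247 rad (71.4°).
Interpolate at f = 3/4 with slerp weights a = sin((1−f)δ)/sin δ ≈ 0.324, b = sin(fδ)/sin δ ≈ 0.849.
p = a·p₁ + b·p₂ ≈ (0.489, -0.213, -0.846); φ = arcsin(p_z) ≈ -57.78°, λ = atan2(p_y, p_x) ≈ -23.56°.

≈ 58°S, 24°W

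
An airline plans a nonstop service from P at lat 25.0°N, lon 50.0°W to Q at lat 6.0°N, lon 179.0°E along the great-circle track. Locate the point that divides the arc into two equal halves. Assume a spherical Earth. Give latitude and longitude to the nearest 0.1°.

≈ lat 33.6°N, lon 121.3°W

Write both endpoints as unit vectors p₁, p₂ with components (cos φ cos λ, cos φ sin λ, sin φ).
The central angle between the endpoints is δ = arccos(p₁·p₂) ≈ 2.150 rad (123.2°).
Interpolate at f = 1/2 with slerp weights a = sin((1−f)δ)/sin δ ≈ 1.051, b = sin(fδ)/sin δ ≈ 1.051.
p = a·p₁ + b·p₂ ≈ (-0.433, -0.711, 0.554); φ = arcsin(p_z) ≈ 33.64°, λ = atan2(p_y, p_x) ≈ -121.31°.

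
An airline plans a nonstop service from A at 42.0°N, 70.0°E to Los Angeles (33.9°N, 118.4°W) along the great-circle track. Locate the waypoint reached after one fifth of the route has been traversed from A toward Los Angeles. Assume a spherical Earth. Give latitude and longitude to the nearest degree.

Convert each endpoint to a unit vector on the sphere (x = cos φ cos λ, y = cos φ sin λ, z = sin φ).
The central angle between the endpoints is δ = arccos(p₁·p₂) ≈ 1.810 rad (103.7°).
Interpolate at f = 1/5 with slerp weights a = sin((1−f)δ)/sin δ ≈ 1.022, b = sin(fδ)/sin δ ≈ 0.365.
p = a·p₁ + b·p₂ ≈ (0.116, 0.447, 0.887); φ = arcsin(p_z) ≈ 62.49°, λ = atan2(p_y, p_x) ≈ 75.49°.

≈ 62°N, 75°E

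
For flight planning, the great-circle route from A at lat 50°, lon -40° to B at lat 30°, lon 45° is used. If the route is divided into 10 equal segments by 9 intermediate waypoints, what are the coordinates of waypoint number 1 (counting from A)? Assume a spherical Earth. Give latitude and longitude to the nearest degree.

Convert each endpoint to a unit vector on the sphere (x = cos φ cos λ, y = cos φ sin λ, z = sin φ).
The central angle between the endpoints is δ = arccos(p₁·p₂) ≈ 1.125 rad (64.4°).
Interpolate at f = 1/10 with slerp weights a = sin((1−f)δ)/sin δ ≈ 0.940, b = sin(fδ)/sin δ ≈ 0.124.
p = a·p₁ + b·p₂ ≈ (0.539, -0.312, 0.782); φ = arcsin(p_z) ≈ 51.47°, λ = atan2(p_y, p_x) ≈ -30.08°.

≈ lat 51°, lon -30°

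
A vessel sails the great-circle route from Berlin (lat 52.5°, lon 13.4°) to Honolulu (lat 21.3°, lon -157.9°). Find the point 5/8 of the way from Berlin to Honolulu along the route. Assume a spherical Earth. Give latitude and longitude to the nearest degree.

Convert each endpoint to a unit vector on the sphere (x = cos φ cos λ, y = cos φ sin λ, z = sin φ).
The central angle between the endpoints is δ = arccos(p₁·p₂) ≈ 1.847 rad (105.8°).
Interpolate at f = 5/8 with slerp weights a = sin((1−f)δ)/sin δ ≈ 0.664, b = sin(fδ)/sin δ ≈ 0.950.
p = a·p₁ + b·p₂ ≈ (-0.427, -0.240, 0.872); φ = arcsin(p_z) ≈ 60.66°, λ = atan2(p_y, p_x) ≈ -150.74°.

≈ lat 61°, lon -151°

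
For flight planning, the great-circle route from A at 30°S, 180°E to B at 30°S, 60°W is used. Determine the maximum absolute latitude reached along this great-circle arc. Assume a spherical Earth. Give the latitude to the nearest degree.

≈ 49°S

The great circle lies in the plane with unit normal n̂ = (p₁ × p₂)/|p₁ × p₂|.
Here n̂_z ≈ +0.655; the vertex latitude is φ_max = arccos|n̂_z| ≈ 49.1°.
Check via Clairaut: cos φ_max = |cos φ₁| · sin C = cos(30.0°)·sin(130.9°) ≈ 0.655, again giving ≈ 49.1°.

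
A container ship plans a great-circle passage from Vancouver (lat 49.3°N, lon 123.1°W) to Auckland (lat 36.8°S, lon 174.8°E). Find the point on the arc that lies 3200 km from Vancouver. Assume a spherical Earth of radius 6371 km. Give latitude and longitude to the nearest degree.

Write both endpoints as unit vectors p₁, p₂ with components (cos φ cos λ, cos φ sin λ, sin φ).
The central angle between the endpoints is δ = arccos(p₁·p₂) ≈ 1.782 rad (102.1°). The total great-circle distance is δ·R ≈ 1.782 × 6371 ≈ 11354 km, so the target fraction is f = 3200/11354 ≈ 0.282.
Interpolate at f ≈ 0.282 with slerp weights a = sin((1−f)δ)/sin δ ≈ 0.980, b = sin(fδ)/sin δ ≈ 0.492.
p = a·p₁ + b·p₂ ≈ (-0.742, -0.500, 0.448); φ = arcsin(p_z) ≈ 26.61°, λ = atan2(p_y, p_x) ≈ -146.04°.

≈ lat 27°N, lon 146°W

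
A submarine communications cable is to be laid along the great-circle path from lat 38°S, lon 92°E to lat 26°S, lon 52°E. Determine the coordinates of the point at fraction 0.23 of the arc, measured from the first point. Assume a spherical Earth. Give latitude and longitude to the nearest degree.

Convert each endpoint to a unit vector on the sphere (x = cos φ cos λ, y = cos φ sin λ, z = sin φ).
The central angle between the endpoints is δ = arccos(p₁·p₂) ≈ 0.622 rad (35.7°).
Interpolate at f = 0.23 with slerp weights a = sin((1−f)δ)/sin δ ≈ 0.791, b = sin(fδ)/sin δ ≈ 0.245.
p = a·p₁ + b·p₂ ≈ (0.114, 0.796, -0.594); φ = arcsin(p_z) ≈ -36.46°, λ = atan2(p_y, p_x) ≈ 81.88°.

≈ lat 36°S, lon 82°E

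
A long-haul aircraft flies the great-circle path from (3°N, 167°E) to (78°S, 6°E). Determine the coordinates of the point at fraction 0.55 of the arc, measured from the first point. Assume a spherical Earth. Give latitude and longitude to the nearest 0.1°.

≈ (54.2°S, 161.2°E)

From cos δ = sin φ₁ sin φ₂ + cos φ₁ cos φ₂ cos Δλ, the central angle is δ ≈ 1.821 rad (104.3°).
Interpolate at f = 0.55 with slerp weights a = sin((1−f)δ)/sin δ ≈ 0.754, b = sin(fδ)/sin δ ≈ 0.869.
p = a·p₁ + b·p₂ ≈ (-0.554, 0.188, -0.811); φ = arcsin(p_z) ≈ -54.18°, λ = atan2(p_y, p_x) ≈ 161.23°.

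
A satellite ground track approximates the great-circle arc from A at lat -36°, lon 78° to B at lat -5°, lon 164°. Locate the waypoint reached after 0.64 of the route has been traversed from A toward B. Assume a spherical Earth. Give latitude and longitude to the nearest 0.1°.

≈ lat -21.6°, lon 138.0°

Convert each endpoint to a unit vector on the sphere (x = cos φ cos λ, y = cos φ sin λ, z = sin φ).
The central angle between the endpoints is δ = arccos(p₁·p₂) ≈ 1.463 rad (83.8°).
Interpolate at f = 0.64 with slerp weights a = sin((1−f)δ)/sin δ ≈ 0.506, b = sin(fδ)/sin δ ≈ 0.810.
p = a·p₁ + b·p₂ ≈ (-0.691, 0.623, -0.368); φ = arcsin(p_z) ≈ -21.58°, λ = atan2(p_y, p_x) ≈ 137.97°.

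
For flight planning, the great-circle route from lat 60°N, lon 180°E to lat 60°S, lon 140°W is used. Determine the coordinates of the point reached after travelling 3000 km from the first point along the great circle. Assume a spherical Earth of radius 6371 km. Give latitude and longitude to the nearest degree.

≈ lat 34°N, lon 168°W

Convert each endpoint to a unit vector on the sphere (x = cos φ cos λ, y = cos φ sin λ, z = sin φ).
The central angle between the endpoints is δ = arccos(p₁·p₂) ≈ 2.163 rad (124.0°). The total great-circle distance is δ·R ≈ 2.163 × 6371 ≈ 13783 km, so the target fraction is f = 3000/13783 ≈ 0.218.
Interpolate at f ≈ 0.218 with slerp weights a = sin((1−f)δ)/sin δ ≈ 1.197, b = sin(fδ)/sin δ ≈ 0.547.
p = a·p₁ + b·p₂ ≈ (-0.808, -0.176, 0.563); φ = arcsin(p_z) ≈ 34.24°, λ = atan2(p_y, p_x) ≈ -167.72°.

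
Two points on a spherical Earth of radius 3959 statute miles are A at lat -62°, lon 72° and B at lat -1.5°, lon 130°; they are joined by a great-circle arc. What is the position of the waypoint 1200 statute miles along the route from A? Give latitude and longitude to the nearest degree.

Convert each endpoint to a unit vector on the sphere (x = cos φ cos λ, y = cos φ sin λ, z = sin φ).
The central angle between the endpoints is δ = arccos(p₁·p₂) ≈ 1.296 rad (74.2°). The total great-circle distance is δ·R ≈ 1.296 × 3959 ≈ 5129 mi, so the target fraction is f = 1200/5129 ≈ 0.234.
Interpolate at f ≈ 0.234 with slerp weights a = sin((1−f)δ)/sin δ ≈ 0.870, b = sin(fδ)/sin δ ≈ 0.310.
p = a·p₁ + b·p₂ ≈ (-0.073, 0.626, -0.776); φ = arcsin(p_z) ≈ -50.93°, λ = atan2(p_y, p_x) ≈ 96.66°.

≈ lat -51°, lon 97°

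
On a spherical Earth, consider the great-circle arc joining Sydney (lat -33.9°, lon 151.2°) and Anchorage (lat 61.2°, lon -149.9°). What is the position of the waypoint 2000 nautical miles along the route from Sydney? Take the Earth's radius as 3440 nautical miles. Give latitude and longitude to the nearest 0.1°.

≈ lat -3.1°, lon 164.9°

The haversine formula gives a central angle δ ≈ 1.857 rad (106.4°) between the endpoints. The total great-circle distance is δ·R ≈ 1.857 × 3440 ≈ 6388 nmi, so the target fraction is f = 2000/6388 ≈ 0.313.
Interpolate at f ≈ 0.313 with slerp weights a = sin((1−f)δ)/sin δ ≈ 0.997, b = sin(fδ)/sin δ ≈ 0.572.
p = a·p₁ + b·p₂ ≈ (-0.964, 0.260, -0.055); φ = arcsin(p_z) ≈ -3.13°, λ = atan2(p_y, p_x) ≈ 164.88°.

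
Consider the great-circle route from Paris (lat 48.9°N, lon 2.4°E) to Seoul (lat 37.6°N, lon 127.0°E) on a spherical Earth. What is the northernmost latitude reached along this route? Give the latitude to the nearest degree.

The great circle lies in the plane with unit normal n̂ = (p₁ × p₂)/|p₁ × p₂|.
Here n̂_z ≈ +0.435; the vertex latitude is φ_max = arccos|n̂_z| ≈ 64.2°.
Check via Clairaut: cos φ_max = |cos φ₁| · sin C = cos(48.9°)·sin(41.4°) ≈ 0.435, again giving ≈ 64.2°.

≈ 64°N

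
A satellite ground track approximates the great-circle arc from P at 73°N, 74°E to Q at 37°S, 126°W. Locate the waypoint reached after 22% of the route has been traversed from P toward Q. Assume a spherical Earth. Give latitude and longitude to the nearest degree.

≈ 72°N, 156°W

The haversine formula gives a central angle δ ≈ 2.490 rad (142.6°) between the endpoints.
Interpolate at f = 0.22 with slerp weights a = sin((1−f)δ)/sin δ ≈ 1.536, b = sin(fδ)/sin δ ≈ 0.858.
p = a·p₁ + b·p₂ ≈ (-0.279, -0.123, 0.952); φ = arcsin(p_z) ≈ 72.24°, λ = atan2(p_y, p_x) ≈ -156.24°.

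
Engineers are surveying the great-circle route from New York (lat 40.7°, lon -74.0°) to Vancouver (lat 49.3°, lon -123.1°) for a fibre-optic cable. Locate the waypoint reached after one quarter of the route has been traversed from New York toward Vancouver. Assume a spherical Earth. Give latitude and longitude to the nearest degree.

≈ lat 45°, lon -85°

Write both endpoints as unit vectors p₁, p₂ with components (cos φ cos λ, cos φ sin λ, sin φ).
The central angle between the endpoints is δ = arccos(p₁·p₂) ≈ 0.613 rad (35.1°).
Interpolate at f = 1/4 with slerp weights a = sin((1−f)δ)/sin δ ≈ 0.771, b = sin(fδ)/sin δ ≈ 0.265.
p = a·p₁ + b·p₂ ≈ (0.067, -0.707, 0.704); φ = arcsin(p_z) ≈ 44.75°, λ = atan2(p_y, p_x) ≈ -84.61°.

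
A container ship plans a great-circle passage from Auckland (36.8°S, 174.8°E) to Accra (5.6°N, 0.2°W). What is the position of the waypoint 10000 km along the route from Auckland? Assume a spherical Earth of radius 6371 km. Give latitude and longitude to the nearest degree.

Write both endpoints as unit vectors p₁, p₂ with components (cos φ cos λ, cos φ sin λ, sin φ).
The central angle between the endpoints is δ = arccos(p₁·p₂) ≈ 2.591 rad (148.5°). The total great-circle distance is δ·R ≈ 2.591 × 6371 ≈ 16509 km, so the target fraction is f = 10000/16509 ≈ 0.606.
Interpolate at f ≈ 0.606 with slerp weights a = sin((1−f)δ)/sin δ ≈ 1.631, b = sin(fδ)/sin δ ≈ 1.912.
p = a·p₁ + b·p₂ ≈ (0.602, 0.112, -0.790); φ = arcsin(p_z) ≈ -52.22°, λ = atan2(p_y, p_x) ≈ 10.51°.

≈ 52°S, 11°E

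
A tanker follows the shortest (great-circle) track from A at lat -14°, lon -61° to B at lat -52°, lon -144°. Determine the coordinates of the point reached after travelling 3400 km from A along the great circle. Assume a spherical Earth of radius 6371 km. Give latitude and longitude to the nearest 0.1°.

From cos δ = sin φ₁ sin φ₂ + cos φ₁ cos φ₂ cos Δλ, the central angle is δ ≈ 1.304 rad (74.7°). The total great-circle distance is δ·R ≈ 1.304 × 6371 ≈ 8309 km, so the target fraction is f = 3400/8309 ≈ 0.409.
Interpolate at f ≈ 0.409 with slerp weights a = sin((1−f)δ)/sin δ ≈ 0.722, b = sin(fδ)/sin δ ≈ 0.527.
p = a·p₁ + b·p₂ ≈ (0.077, -0.804, -0.590); φ = arcsin(p_z) ≈ -36.17°, λ = atan2(p_y, p_x) ≈ -84.53°.

≈ lat -36.2°, lon -84.5°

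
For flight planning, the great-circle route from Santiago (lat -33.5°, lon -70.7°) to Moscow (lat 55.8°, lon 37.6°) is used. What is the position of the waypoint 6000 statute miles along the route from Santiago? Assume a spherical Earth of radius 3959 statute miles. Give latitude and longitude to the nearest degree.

≈ lat 36°, lon -15°

The haversine formula gives a central angle δ ≈ 2.219 rad (127.1°) between the endpoints. The total great-circle distance is δ·R ≈ 2.219 × 3959 ≈ 8785 mi, so the target fraction is f = 6000/8785 ≈ 0.683.
Interpolate at f ≈ 0.683 with slerp weights a = sin((1−f)δ)/sin δ ≈ 0.811, b = sin(fδ)/sin δ ≈ 1.252.
p = a·p₁ + b·p₂ ≈ (0.781, -0.209, 0.588); φ = arcsin(p_z) ≈ 36.02°, λ = atan2(p_y, p_x) ≈ -14.97°.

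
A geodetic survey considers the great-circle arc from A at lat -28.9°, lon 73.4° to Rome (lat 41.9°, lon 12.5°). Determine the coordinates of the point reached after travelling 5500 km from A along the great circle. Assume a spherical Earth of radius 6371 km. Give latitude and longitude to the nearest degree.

≈ lat 11°, lon 43°

From cos δ = sin φ₁ sin φ₂ + cos φ₁ cos φ₂ cos Δλ, the central angle is δ ≈ 1.577 rad (90.3°). The total great-circle distance is δ·R ≈ 1.577 × 6371 ≈ 10045 km, so the target fraction is f = 5500/10045 ≈ 0.548.
Interpolate at f ≈ 0.548 with slerp weights a = sin((1−f)δ)/sin δ ≈ 0.654, b = sin(fδ)/sin δ ≈ 0.760.
p = a·p₁ + b·p₂ ≈ (0.716, 0.671, 0.191); φ = arcsin(p_z) ≈ 11.03°, λ = atan2(p_y, p_x) ≈ 43.16°.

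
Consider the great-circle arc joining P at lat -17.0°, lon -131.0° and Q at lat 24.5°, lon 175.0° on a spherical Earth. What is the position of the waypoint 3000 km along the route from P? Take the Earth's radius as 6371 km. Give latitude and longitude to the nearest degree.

From cos δ = sin φ₁ sin φ₂ + cos φ₁ cos φ₂ cos Δλ, the central angle is δ ≈ 1.170 rad (67.0°). The total great-circle distance is δ·R ≈ 1.170 × 6371 ≈ 7453 km, so the target fraction is f = 3000/7453 ≈ 0.403.
Interpolate at f ≈ 0.403 with slerp weights a = sin((1−f)δ)/sin δ ≈ 0.699, b = sin(fδ)/sin δ ≈ 0.493.
p = a·p₁ + b·p₂ ≈ (-0.885, -0.465, 0.000); φ = arcsin(p_z) ≈ 0.00°, λ = atan2(p_y, p_x) ≈ -152.27°.

≈ lat 0°, lon -152°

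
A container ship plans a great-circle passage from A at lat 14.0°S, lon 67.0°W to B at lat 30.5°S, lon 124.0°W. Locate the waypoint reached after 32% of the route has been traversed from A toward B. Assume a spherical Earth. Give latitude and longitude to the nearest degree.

≈ lat 21°S, lon 84°W

Write both endpoints as unit vectors p₁, p₂ with components (cos φ cos λ, cos φ sin λ, sin φ).
The central angle between the endpoints is δ = arccos(p₁·p₂) ≈ 0.954 rad (54.7°).
Interpolate at f = 0.32 with slerp weights a = sin((1−f)δ)/sin δ ≈ 0.741, b = sin(fδ)/sin δ ≈ 0.368.
p = a·p₁ + b·p₂ ≈ (0.103, -0.925, -0.366); φ = arcsin(p_z) ≈ -21.48°, λ = atan2(p_y, p_x) ≈ -83.63°.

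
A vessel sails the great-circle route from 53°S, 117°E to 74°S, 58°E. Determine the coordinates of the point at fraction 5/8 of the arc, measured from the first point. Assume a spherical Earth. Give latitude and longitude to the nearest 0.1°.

The haversine formula gives a central angle δ ≈ 0.549 rad (31.4°) between the endpoints.
Interpolate at f = 5/8 with slerp weights a = sin((1−f)δ)/sin δ ≈ 0.392, b = sin(fδ)/sin δ ≈ 0.645.
p = a·p₁ + b·p₂ ≈ (-0.013, 0.361, -0.933); φ = arcsin(p_z) ≈ -68.84°, λ = atan2(p_y, p_x) ≈ 92.04°.

≈ 68.8°S, 92.0°E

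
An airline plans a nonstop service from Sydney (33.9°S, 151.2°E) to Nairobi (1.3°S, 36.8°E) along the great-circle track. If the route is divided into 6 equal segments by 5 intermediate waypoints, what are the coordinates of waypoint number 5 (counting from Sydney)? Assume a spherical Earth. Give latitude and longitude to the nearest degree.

The haversine formula gives a central angle δ ≈ 1.907 rad (109.3°) between the endpoints.
Interpolate at f = 5/6 with slerp weights a = sin((1−f)δ)/sin δ ≈ 0.331, b = sin(fδ)/sin δ ≈ 1.059.
p = a·p₁ + b·p₂ ≈ (0.607, 0.767, -0.209); φ = arcsin(p_z) ≈ -12.05°, λ = atan2(p_y, p_x) ≈ 51.63°.

≈ (12°S, 52°E)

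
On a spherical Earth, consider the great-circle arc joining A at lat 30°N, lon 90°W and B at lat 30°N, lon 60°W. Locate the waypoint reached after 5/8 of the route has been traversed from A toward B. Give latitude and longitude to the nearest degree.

≈ lat 31°N, lon 71°W

The haversine formula gives a central angle δ ≈ 0.452 rad (25.9°) between the endpoints.
Interpolate at f = 5/8 with slerp weights a = sin((1−f)δ)/sin δ ≈ 0.386, b = sin(fδ)/sin δ ≈ 0.638.
p = a·p₁ + b·p₂ ≈ (0.276, -0.813, 0.512); φ = arcsin(p_z) ≈ 30.81°, λ = atan2(p_y, p_x) ≈ -71.23°.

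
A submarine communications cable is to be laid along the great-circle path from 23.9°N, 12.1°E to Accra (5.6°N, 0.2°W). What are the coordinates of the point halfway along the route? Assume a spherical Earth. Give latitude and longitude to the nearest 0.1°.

Convert each endpoint to a unit vector on the sphere (x = cos φ cos λ, y = cos φ sin λ, z = sin φ).
The central angle between the endpoints is δ = arccos(p₁·p₂) ≈ 0.380 rad (21.8°).
Interpolate at f = 1/2 with slerp weights a = sin((1−f)δ)/sin δ ≈ 0.509, b = sin(fδ)/sin δ ≈ 0.509.
p = a·p₁ + b·p₂ ≈ (0.962, 0.096, 0.256); φ = arcsin(p_z) ≈ 14.83°, λ = atan2(p_y, p_x) ≈ 5.69°.

≈ 14.8°N, 5.7°E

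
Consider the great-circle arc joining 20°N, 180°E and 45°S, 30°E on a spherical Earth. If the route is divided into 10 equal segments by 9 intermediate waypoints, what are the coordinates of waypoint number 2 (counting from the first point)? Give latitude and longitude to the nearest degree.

≈ 3°S, 163°E

From cos δ = sin φ₁ sin φ₂ + cos φ₁ cos φ₂ cos Δλ, the central angle is δ ≈ 2.527 rad (144.8°).
Interpolate at f = 2/10 with slerp weights a = sin((1−f)δ)/sin δ ≈ 1.562, b = sin(fδ)/sin δ ≈ 0.840.
p = a·p₁ + b·p₂ ≈ (-0.953, 0.297, -0.060); φ = arcsin(p_z) ≈ -3.44°, λ = atan2(p_y, p_x) ≈ 162.68°.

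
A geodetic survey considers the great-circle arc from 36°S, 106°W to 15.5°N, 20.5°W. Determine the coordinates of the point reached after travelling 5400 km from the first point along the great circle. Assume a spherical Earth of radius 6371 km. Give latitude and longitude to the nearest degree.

≈ 13°S, 58°W

Convert each endpoint to a unit vector on the sphere (x = cos φ cos λ, y = cos φ sin λ, z = sin φ).
The central angle between the endpoints is δ = arccos(p₁·p₂) ≈ 1.667 rad (95.5°). The total great-circle distance is δ·R ≈ 1.667 × 6371 ≈ 10620 km, so the target fraction is f = 5400/10620 ≈ 0.508.
Interpolate at f ≈ 0.508 with slerp weights a = sin((1−f)δ)/sin δ ≈ 0.734, b = sin(fδ)/sin δ ≈ 0.753.
p = a·p₁ + b·p₂ ≈ (0.516, -0.825, -0.230); φ = arcsin(p_z) ≈ -13.31°, λ = atan2(p_y, p_x) ≈ -57.97°.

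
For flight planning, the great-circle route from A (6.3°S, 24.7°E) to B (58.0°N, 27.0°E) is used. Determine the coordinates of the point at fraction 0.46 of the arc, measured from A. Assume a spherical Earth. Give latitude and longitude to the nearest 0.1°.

Convert each endpoint to a unit vector on the sphere (x = cos φ cos λ, y = cos φ sin λ, z = sin φ).
The central angle between the endpoints is δ = arccos(p₁·p₂) ≈ 1.123 rad (64.3°).
Interpolate at f = 0.46 with slerp weights a = sin((1−f)δ)/sin δ ≈ 0.632, b = sin(fδ)/sin δ ≈ 0.548.
p = a·p₁ + b·p₂ ≈ (0.830, 0.394, 0.395); φ = arcsin(p_z) ≈ 23.28°, λ = atan2(p_y, p_x) ≈ 25.43°.

≈ (23.3°N, 25.4°E)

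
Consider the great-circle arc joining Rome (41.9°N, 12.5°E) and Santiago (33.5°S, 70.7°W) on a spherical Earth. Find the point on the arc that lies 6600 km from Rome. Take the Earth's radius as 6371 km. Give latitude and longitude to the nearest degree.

Convert each endpoint to a unit vector on the sphere (x = cos φ cos λ, y = cos φ sin λ, z = sin φ).
The central angle between the endpoints is δ = arccos(p₁·p₂) ≈ 1.870 rad (107.2°). The total great-circle distance is δ·R ≈ 1.870 × 6371 ≈ 11916 km, so the target fraction is f = 6600/11916 ≈ 0.554.
Interpolate at f ≈ 0.554 with slerp weights a = sin((1−f)δ)/sin δ ≈ 0.775, b = sin(fδ)/sin δ ≈ 0.900.
p = a·p₁ + b·p₂ ≈ (0.812, -0.584, 0.021); φ = arcsin(p_z) ≈ 1.20°, λ = atan2(p_y, p_x) ≈ -35.72°.

≈ (1°N, 36°W)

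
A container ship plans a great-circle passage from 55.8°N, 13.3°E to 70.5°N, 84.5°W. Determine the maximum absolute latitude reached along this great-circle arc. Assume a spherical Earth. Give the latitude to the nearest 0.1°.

≈ 73.6°N

The great circle lies in the plane with unit normal n̂ = (p₁ × p₂)/|p₁ × p₂|.
Here n̂_z ≈ -0.283; the vertex latitude is φ_max = arccos|n̂_z| ≈ 73.6°.
Check via Clairaut: cos φ_max = |cos φ₁| · sin C = cos(55.8°)·sin(30.2°) ≈ 0.283, again giving ≈ 73.6°.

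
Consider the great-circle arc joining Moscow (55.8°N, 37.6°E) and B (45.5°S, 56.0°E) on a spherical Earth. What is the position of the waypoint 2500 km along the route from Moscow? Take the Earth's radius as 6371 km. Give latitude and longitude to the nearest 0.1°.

Convert each endpoint to a unit vector on the sphere (x = cos φ cos λ, y = cos φ sin λ, z = sin φ).
The central angle between the endpoints is δ = arccos(p₁·p₂) ≈ 1.789 rad (102.5°). The total great-circle distance is δ·R ≈ 1.789 × 6371 ≈ 11395 km, so the target fraction is f = 2500/11395 ≈ 0.219.
Interpolate at f ≈ 0.219 with slerp weights a = sin((1−f)δ)/sin δ ≈ 1.009, b = sin(fδ)/sin δ ≈ 0.392.
p = a·p₁ + b·p₂ ≈ (0.603, 0.573, 0.555); φ = arcsin(p_z) ≈ 33.70°, λ = atan2(p_y, p_x) ≈ 43.58°.

≈ (33.7°N, 43.6°E)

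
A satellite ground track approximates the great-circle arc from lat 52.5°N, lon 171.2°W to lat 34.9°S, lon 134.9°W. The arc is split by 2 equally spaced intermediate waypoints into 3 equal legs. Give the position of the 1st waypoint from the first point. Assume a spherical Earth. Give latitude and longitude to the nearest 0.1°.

The haversine formula gives a central angle δ ≈ 1.622 rad (93.0°) between the endpoints.
Interpolate at f = 1/3 with slerp weights a = sin((1−f)δ)/sin δ ≈ 0.884, b = sin(fδ)/sin δ ≈ 0.515.
p = a·p₁ + b·p₂ ≈ (-0.830, -0.382, 0.406); φ = arcsin(p_z) ≈ 23.97°, λ = atan2(p_y, p_x) ≈ -155.30°.

≈ lat 24.0°N, lon 155.3°W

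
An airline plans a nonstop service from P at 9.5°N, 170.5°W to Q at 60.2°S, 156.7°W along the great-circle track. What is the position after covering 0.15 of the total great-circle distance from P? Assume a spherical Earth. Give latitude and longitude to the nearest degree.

≈ 1°S, 169°W

Convert each endpoint to a unit vector on the sphere (x = cos φ cos λ, y = cos φ sin λ, z = sin φ).
The central angle between the endpoints is δ = arccos(p₁·p₂) ≈ 1.232 rad (70.6°).
Interpolate at f = 0.15 with slerp weights a = sin((1−f)δ)/sin δ ≈ 0.918, b = sin(fδ)/sin δ ≈ 0.195.
p = a·p₁ + b·p₂ ≈ (-0.982, -0.188, -0.017); φ = arcsin(p_z) ≈ -1.00°, λ = atan2(p_y, p_x) ≈ -169.18°.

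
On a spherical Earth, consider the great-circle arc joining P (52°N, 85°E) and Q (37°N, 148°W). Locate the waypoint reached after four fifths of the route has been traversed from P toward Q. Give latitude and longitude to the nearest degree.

Write both endpoints as unit vectors p₁, p₂ with components (cos φ cos λ, cos φ sin λ, sin φ).
The central angle between the endpoints is δ = arccos(p₁·p₂) ≈ 1.392 rad (79.7°).
Interpolate at f = 4/5 with slerp weights a = sin((1−f)δ)/sin δ ≈ 0.279, b = sin(fδ)/sin δ ≈ 0.912.
p = a·p₁ + b·p₂ ≈ (-0.603, -0.215, 0.769); φ = arcsin(p_z) ≈ 50.24°, λ = atan2(p_y, p_x) ≈ -160.39°.

≈ (50°N, 160°W)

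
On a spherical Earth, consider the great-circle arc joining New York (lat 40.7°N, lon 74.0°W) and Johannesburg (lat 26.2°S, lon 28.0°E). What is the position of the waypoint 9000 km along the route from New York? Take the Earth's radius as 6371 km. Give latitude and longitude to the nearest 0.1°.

The haversine formula gives a central angle δ ≈ 2.015 rad (115.4°) between the endpoints. The total great-circle distance is δ·R ≈ 2.015 × 6371 ≈ 12835 km, so the target fraction is f = 9000/12835 ≈ 0.701.
Interpolate at f ≈ 0.701 with slerp weights a = sin((1−f)δ)/sin δ ≈ 0.627, b = sin(fδ)/sin δ ≈ 1.093.
p = a·p₁ + b·p₂ ≈ (0.997, 0.004, -0.074); φ = arcsin(p_z) ≈ -4.24°, λ = atan2(p_y, p_x) ≈ 0.21°.

≈ lat 4.2°S, lon 0.2°E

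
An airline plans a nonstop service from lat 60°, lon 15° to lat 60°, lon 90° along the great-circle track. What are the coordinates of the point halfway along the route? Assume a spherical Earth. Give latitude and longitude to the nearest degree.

≈ lat 65°, lon 52°

Write both endpoints as unit vectors p₁, p₂ with components (cos φ cos λ, cos φ sin λ, sin φ).
The central angle between the endpoints is δ = arccos(p₁·p₂) ≈ 0.619 rad (35.4°).
Interpolate at f = 1/2 with slerp weights a = sin((1−f)δ)/sin δ ≈ 0.525, b = sin(fδ)/sin δ ≈ 0.525.
p = a·p₁ + b·p₂ ≈ (0.254, 0.330, 0.909); φ = arcsin(p_z) ≈ 65.39°, λ = atan2(p_y, p_x) ≈ 52.50°.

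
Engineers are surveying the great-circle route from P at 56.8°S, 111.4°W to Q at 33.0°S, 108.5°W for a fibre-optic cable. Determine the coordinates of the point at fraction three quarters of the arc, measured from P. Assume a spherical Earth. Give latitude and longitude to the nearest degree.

Write both endpoints as unit vectors p₁, p₂ with components (cos φ cos λ, cos φ sin λ, sin φ).
The central angle between the endpoints is δ = arccos(p₁·p₂) ≈ 0.417 rad (23.9°).
Interpolate at f = 3/4 with slerp weights a = sin((1−f)δ)/sin δ ≈ 0.257, b = sin(fδ)/sin δ ≈ 0.760.
p = a·p₁ + b·p₂ ≈ (-0.253, -0.735, -0.629); φ = arcsin(p_z) ≈ -38.96°, λ = atan2(p_y, p_x) ≈ -109.02°.

≈ 39°S, 109°W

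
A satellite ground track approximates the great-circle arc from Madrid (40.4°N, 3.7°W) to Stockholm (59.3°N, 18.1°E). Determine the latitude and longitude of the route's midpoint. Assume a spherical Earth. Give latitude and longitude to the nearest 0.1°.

From cos δ = sin φ₁ sin φ₂ + cos φ₁ cos φ₂ cos Δλ, the central angle is δ ≈ 0.407 rad (23.3°).
Interpolate at f = 1/2 with slerp weights a = sin((1−f)δ)/sin δ ≈ 0.511, b = sin(fδ)/sin δ ≈ 0.511.
p = a·p₁ + b·p₂ ≈ (0.636, 0.056, 0.770); φ = arcsin(p_z) ≈ 50.34°, λ = atan2(p_y, p_x) ≈ 5.02°.

≈ 50.3°N, 5.0°E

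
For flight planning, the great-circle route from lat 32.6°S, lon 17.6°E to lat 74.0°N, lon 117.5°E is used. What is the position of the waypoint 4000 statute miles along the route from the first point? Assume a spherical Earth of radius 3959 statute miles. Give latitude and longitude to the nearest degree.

Convert each endpoint to a unit vector on the sphere (x = cos φ cos λ, y = cos φ sin λ, z = sin φ).
The central angle between the endpoints is δ = arccos(p₁·p₂) ≈ 2.163 rad (123.9°). The total great-circle distance is δ·R ≈ 2.163 × 3959 ≈ 8562 mi, so the target fraction is f = 4000/8562 ≈ 0.467.
Interpolate at f ≈ 0.467 with slerp weights a = sin((1−f)δ)/sin δ ≈ 1.101, b = sin(fδ)/sin δ ≈ 1.021.
p = a·p₁ + b·p₂ ≈ (0.754, 0.530, 0.388); φ = arcsin(p_z) ≈ 22.82°, λ = atan2(p_y, p_x) ≈ 35.10°.

≈ lat 23°N, lon 35°E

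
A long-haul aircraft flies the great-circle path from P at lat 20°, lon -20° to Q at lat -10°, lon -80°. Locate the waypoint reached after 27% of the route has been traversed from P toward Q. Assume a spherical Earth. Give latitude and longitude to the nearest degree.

The haversine formula gives a central angle δ ≈ 1.156 rad (66.2°) between the endpoints.
Interpolate at f = 0.27 with slerp weights a = sin((1−f)δ)/sin δ ≈ 0.816, b = sin(fδ)/sin δ ≈ 0.335.
p = a·p₁ + b·p₂ ≈ (0.778, -0.588, 0.221); φ = arcsin(p_z) ≈ 12.77°, λ = atan2(p_y, p_x) ≈ -37.06°.

≈ lat 13°, lon -37°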